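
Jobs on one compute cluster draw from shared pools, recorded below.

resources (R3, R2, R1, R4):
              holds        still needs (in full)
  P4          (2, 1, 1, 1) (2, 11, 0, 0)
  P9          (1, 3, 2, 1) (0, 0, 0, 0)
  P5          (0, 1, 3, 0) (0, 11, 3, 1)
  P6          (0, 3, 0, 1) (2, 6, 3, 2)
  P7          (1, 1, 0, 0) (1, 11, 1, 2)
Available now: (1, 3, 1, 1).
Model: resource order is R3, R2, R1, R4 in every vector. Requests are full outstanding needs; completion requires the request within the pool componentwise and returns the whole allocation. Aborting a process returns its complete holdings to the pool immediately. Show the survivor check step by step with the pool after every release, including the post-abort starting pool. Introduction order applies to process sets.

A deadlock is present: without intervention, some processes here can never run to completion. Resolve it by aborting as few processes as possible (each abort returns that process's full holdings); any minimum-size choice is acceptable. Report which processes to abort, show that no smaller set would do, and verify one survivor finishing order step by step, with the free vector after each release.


The answer: abort P4 and P7.
Key observation: aborting P4 and P7 returns (3, 2, 1, 1), and P5 — hopeless before — runs at step 3 with the returned capacity in the pool.
No one abort is enough; case by case: P4 alone leaves P5 blocked (short on R2); P9 alone leaves P4 blocked (short on R2); P5 alone leaves P4 blocked (short on R2); P6 alone leaves P4 blocked (short on R2); P7 alone leaves P4 blocked (short on R2).
Survivors finish in the order: P9, P6, P5. Step-by-step check (pool after the aborts first):
  pool = (4, 5, 2, 2)
  P9 needs (0, 0, 0, 0) <= (4, 5, 2, 2) -> finishes; pool += (1, 3, 2, 1) = (5, 8, 4, 3)
  P6 needs (2, 6, 3, 2) <= (5, 8, 4, 3) -> finishes; pool += (0, 3, 0, 1) = (5, 11, 4, 4)
  P5 needs (0, 11, 3, 1) <= (5, 11, 4, 4) -> finishes; pool += (0, 1, 3, 0) = (5, 12, 7, 4)


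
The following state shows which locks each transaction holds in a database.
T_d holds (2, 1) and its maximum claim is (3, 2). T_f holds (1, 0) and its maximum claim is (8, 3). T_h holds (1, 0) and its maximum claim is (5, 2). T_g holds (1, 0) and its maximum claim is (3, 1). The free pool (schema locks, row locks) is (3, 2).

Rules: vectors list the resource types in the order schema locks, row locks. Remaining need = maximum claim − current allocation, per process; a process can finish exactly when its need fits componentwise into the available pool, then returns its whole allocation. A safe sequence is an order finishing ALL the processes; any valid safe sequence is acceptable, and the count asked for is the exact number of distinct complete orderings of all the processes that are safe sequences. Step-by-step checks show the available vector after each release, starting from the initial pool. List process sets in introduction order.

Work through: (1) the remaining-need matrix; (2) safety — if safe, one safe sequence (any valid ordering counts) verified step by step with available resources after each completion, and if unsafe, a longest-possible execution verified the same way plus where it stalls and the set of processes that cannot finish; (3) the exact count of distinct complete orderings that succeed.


(1) Outstanding need per process (order schema locks, row locks):
  T_d: (1, 1)
  T_f: (7, 3)
  T_h: (4, 2)
  T_g: (2, 1)
(2) SAFE. One safe sequence: T_g, T_h, T_d, T_f.
Key observation: at T_h the run first touches a limit — (4, 2) against (4, 2), exact on a resource it actually requests.
Verifying each step:
  pool = (3, 2)
  T_g needs (2, 1) <= (3, 2) -> finishes; pool += (1, 0) = (4, 2)
  T_h needs (4, 2) <= (4, 2) -> finishes; pool += (1, 0) = (5, 2)
  T_d needs (1, 1) <= (5, 2) -> finishes; pool += (2, 1) = (7, 3)
  T_f needs (7, 3) <= (7, 3) -> finishes; pool += (1, 0) = (8, 3)
(3) The exact count: 4 of the possible complete orderings are safe sequences.


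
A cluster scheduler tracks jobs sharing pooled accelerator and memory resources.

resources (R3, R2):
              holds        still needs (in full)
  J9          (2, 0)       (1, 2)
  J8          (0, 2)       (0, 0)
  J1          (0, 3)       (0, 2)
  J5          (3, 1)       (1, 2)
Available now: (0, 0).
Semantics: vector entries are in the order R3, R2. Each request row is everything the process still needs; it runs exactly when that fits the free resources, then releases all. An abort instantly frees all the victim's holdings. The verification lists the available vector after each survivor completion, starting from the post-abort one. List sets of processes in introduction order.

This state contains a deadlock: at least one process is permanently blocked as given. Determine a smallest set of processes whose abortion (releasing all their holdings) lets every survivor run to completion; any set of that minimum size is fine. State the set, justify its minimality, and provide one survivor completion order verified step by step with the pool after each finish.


Abort J5.
Key observation: the returned (3, 1) from J5 is what brings J9 — unrunnable before, under any order — into play at step 2.
Minimality: the empty abort set fails — the state is deadlocked as it stands.
The survivors complete as J8, J9, J1. Verifying each step (starting from the post-abort pool):
  pool = (3, 1)
  J8: need (0, 0) fits (3, 1); releases (0, 2), pool now (3, 3)
  J9: need (1, 2) fits (3, 3); releases (2, 0), pool now (5, 3)
  J1: need (0, 2) fits (5, 3); releases (0, 3), pool now (5, 6)


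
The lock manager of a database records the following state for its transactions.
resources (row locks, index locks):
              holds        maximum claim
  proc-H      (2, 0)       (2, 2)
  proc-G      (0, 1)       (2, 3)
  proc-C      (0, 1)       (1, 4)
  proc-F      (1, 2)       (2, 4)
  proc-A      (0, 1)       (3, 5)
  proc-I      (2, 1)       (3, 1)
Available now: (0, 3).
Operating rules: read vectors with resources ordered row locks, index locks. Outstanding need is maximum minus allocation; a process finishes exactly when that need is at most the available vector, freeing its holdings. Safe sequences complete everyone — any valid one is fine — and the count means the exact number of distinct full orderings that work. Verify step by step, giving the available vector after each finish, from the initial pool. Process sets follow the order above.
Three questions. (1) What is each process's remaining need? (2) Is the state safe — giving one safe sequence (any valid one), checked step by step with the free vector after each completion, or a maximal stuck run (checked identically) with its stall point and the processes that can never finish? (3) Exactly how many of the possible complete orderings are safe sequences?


(1) Need matrix, components ordered row locks, index locks:
  proc-H: (0, 2)
  proc-G: (2, 2)
  proc-C: (1, 3)
  proc-F: (1, 2)
  proc-A: (3, 4)
  proc-I: (1, 0)
(2) The state is SAFE; one workable sequence: proc-H, proc-F, proc-A, proc-C, proc-G, proc-I.
Key observation: proc-A is the earliest step where a requested resource binds exactly: need (3, 4), pool (3, 5) at its turn.
Walking it through:
  pool = (0, 3)
  run proc-H (needs (0, 2), free (0, 3)); after release of (2, 0) the pool is (2, 3)
  run proc-F (needs (1, 2), free (2, 3)); after release of (1, 2) the pool is (3, 5)
  run proc-A (needs (3, 4), free (3, 5)); after release of (0, 1) the pool is (3, 6)
  run proc-C (needs (1, 3), free (3, 6)); after release of (0, 1) the pool is (3, 7)
  run proc-G (needs (2, 2), free (3, 7)); after release of (0, 1) the pool is (3, 8)
  run proc-I (needs (1, 0), free (3, 8)); after release of (2, 1) the pool is (5, 9)
(3) Exactly 80 of the possible complete orderings are safe sequences.


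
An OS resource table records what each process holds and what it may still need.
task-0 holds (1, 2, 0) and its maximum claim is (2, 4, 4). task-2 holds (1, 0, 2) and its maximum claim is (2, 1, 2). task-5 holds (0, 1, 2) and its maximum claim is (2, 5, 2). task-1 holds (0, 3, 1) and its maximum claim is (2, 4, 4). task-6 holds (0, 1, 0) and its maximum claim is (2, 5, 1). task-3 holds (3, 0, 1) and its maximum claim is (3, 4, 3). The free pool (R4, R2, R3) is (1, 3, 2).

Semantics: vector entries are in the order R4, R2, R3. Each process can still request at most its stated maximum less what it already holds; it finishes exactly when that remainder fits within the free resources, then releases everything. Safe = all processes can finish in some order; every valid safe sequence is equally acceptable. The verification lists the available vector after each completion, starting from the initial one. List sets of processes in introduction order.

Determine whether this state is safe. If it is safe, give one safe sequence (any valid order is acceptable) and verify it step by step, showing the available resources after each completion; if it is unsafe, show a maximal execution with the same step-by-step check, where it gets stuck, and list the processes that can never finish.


The state is SAFE; one workable sequence: task-2, task-1, task-3, task-6, task-5, task-0.
Key observation: task-2 is the earliest step where a requested resource binds exactly: need (1, 1, 0), pool (1, 3, 2) at its turn.
Step-by-step check:
  pool = (1, 3, 2)
  task-2 needs (1, 1, 0) <= (1, 3, 2) -> finishes; pool += (1, 0, 2) = (2, 3, 4)
  task-1 needs (2, 1, 3) <= (2, 3, 4) -> finishes; pool += (0, 3, 1) = (2, 6, 5)
  task-3 needs (0, 4, 2) <= (2, 6, 5) -> finishes; pool += (3, 0, 1) = (5, 6, 6)
  task-6 needs (2, 4, 1) <= (5, 6, 6) -> finishes; pool += (0, 1, 0) = (5, 7, 6)
  task-5 needs (2, 4, 0) <= (5, 7, 6) -> finishes; pool += (0, 1, 2) = (5, 8, 8)
  task-0 needs (1, 2, 4) <= (5, 8, 8) -> finishes; pool += (1, 2, 0) = (6, 10, 8)


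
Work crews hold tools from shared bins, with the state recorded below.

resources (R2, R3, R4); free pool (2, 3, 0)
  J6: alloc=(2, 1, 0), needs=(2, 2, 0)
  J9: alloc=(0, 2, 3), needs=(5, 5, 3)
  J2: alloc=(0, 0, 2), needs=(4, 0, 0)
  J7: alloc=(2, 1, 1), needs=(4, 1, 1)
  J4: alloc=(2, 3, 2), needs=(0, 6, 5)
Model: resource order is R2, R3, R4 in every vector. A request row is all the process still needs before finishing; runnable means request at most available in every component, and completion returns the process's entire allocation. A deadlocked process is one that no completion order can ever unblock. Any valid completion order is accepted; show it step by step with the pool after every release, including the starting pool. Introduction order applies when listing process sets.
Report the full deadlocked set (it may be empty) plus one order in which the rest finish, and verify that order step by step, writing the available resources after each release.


No process is deadlocked.
Key observation: there is always a runnable process — J6 first — so the state unwinds completely.
The rest can finish in the order J6, J2, J7, J9, J4. Step-by-step check:
  pool = (2, 3, 0)
  J6 needs (2, 2, 0) <= (2, 3, 0) -> finishes; pool += (2, 1, 0) = (4, 4, 0)
  J2 needs (4, 0, 0) <= (4, 4, 0) -> finishes; pool += (0, 0, 2) = (4, 4, 2)
  J7 needs (4, 1, 1) <= (4, 4, 2) -> finishes; pool += (2, 1, 1) = (6, 5, 3)
  J9 needs (5, 5, 3) <= (6, 5, 3) -> finishes; pool += (0, 2, 3) = (6, 7, 6)
  J4 needs (0, 6, 5) <= (6, 7, 6) -> finishes; pool += (2, 3, 2) = (8, 10, 8)


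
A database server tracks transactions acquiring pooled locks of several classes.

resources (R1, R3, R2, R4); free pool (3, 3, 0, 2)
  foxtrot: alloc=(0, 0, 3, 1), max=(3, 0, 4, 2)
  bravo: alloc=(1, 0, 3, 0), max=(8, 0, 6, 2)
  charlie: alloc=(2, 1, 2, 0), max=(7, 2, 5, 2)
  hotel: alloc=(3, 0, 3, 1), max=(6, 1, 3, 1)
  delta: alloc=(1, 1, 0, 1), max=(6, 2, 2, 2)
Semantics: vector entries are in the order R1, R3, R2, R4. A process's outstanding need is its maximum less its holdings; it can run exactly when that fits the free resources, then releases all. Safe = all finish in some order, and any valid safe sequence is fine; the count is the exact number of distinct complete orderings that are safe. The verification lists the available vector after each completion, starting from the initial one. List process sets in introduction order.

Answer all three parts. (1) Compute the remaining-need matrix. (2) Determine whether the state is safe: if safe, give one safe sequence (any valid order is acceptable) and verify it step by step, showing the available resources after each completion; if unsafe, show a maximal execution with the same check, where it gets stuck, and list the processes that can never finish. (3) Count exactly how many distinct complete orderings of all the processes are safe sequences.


(1) Need matrix, components ordered R1, R3, R2, R4:
  foxtrot: (3, 0, 1, 1)
  bravo: (7, 0, 3, 2)
  charlie: (5, 1, 3, 2)
  hotel: (3, 1, 0, 0)
  delta: (5, 1, 2, 1)
(2) SAFE. One safe sequence: hotel, delta, bravo, foxtrot, charlie.
Key observation: the order's first zero-slack moment is hotel ((3, 1, 0, 0) needed, (3, 3, 0, 2) free — a requested resource with nothing to spare).
Walking it through:
  pool = (3, 3, 0, 2)
  hotel: need (3, 1, 0, 0) fits (3, 3, 0, 2); releases (3, 0, 3, 1), pool now (6, 3, 3, 3)
  delta: need (5, 1, 2, 1) fits (6, 3, 3, 3); releases (1, 1, 0, 1), pool now (7, 4, 3, 4)
  bravo: need (7, 0, 3, 2) fits (7, 4, 3, 4); releases (1, 0, 3, 0), pool now (8, 4, 6, 4)
  foxtrot: need (3, 0, 1, 1) fits (8, 4, 6, 4); releases (0, 0, 3, 1), pool now (8, 4, 9, 5)
  charlie: need (5, 1, 3, 2) fits (8, 4, 9, 5); releases (2, 1, 2, 0), pool now (10, 5, 11, 5)
(3) Precisely 16 of the possible complete orderings are safe sequences.


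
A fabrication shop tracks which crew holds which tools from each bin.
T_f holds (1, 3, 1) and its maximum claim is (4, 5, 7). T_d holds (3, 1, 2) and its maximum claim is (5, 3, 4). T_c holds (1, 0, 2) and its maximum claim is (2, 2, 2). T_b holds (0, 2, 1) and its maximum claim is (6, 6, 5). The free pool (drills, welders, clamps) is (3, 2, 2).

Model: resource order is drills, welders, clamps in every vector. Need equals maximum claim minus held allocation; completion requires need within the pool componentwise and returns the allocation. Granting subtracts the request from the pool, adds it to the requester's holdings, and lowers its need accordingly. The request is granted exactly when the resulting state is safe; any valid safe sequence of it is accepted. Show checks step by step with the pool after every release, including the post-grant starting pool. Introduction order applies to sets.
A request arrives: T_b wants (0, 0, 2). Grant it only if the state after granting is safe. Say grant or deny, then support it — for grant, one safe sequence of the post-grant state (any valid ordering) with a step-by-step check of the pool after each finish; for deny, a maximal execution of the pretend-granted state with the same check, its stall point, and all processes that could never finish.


DENY: after the grant no complete ordering would exist.
Key observation: after T_c, T_d the pool peaks at (7, 3, 4), and each blocked process is short somewhere: T_f on clamps; T_b on welders.
On the post-grant state, T_c, T_d is a maximal run — nothing extends it. Step-by-step check:
  pool = (3, 2, 0)
  T_c needs (1, 2, 0) <= (3, 2, 0) -> finishes; pool += (1, 0, 2) = (4, 2, 2)
  T_d needs (2, 2, 2) <= (4, 2, 2) -> finishes; pool += (3, 1, 2) = (7, 3, 4)
  T_f cannot run: need (3, 2, 6) vs free (7, 3, 4) (insufficient clamps)
  T_b cannot run: need (6, 4, 2) vs free (7, 3, 4) (insufficient welders)
Processes that could never finish after the grant: T_f and T_b.


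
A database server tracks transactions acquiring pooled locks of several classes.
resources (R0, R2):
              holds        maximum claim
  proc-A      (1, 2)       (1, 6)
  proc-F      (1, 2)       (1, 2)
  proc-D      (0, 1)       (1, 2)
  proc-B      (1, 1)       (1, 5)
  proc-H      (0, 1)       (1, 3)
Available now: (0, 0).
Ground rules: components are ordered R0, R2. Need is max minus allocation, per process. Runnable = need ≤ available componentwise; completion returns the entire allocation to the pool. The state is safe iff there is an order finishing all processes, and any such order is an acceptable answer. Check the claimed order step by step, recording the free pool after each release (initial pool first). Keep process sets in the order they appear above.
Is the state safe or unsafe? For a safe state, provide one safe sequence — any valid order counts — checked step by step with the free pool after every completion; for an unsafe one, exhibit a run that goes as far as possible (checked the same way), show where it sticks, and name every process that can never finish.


SAFE. One safe sequence: proc-F, proc-H, proc-D, proc-A, proc-B.
Key observation: reading the order forward, proc-H is the first process whose need (1, 2) meets the free pool (1, 2) exactly on a resource it requests.
Check, step by step:
  pool = (0, 0)
  run proc-F (needs (0, 0), free (0, 0)); after release of (1, 2) the pool is (1, 2)
  run proc-H (needs (1, 2), free (1, 2)); after release of (0, 1) the pool is (1, 3)
  run proc-D (needs (1, 1), free (1, 3)); after release of (0, 1) the pool is (1, 4)
  run proc-A (needs (0, 4), free (1, 4)); after release of (1, 2) the pool is (2, 6)
  run proc-B (needs (0, 4), free (2, 6)); after release of (1, 1) the pool is (3, 7)


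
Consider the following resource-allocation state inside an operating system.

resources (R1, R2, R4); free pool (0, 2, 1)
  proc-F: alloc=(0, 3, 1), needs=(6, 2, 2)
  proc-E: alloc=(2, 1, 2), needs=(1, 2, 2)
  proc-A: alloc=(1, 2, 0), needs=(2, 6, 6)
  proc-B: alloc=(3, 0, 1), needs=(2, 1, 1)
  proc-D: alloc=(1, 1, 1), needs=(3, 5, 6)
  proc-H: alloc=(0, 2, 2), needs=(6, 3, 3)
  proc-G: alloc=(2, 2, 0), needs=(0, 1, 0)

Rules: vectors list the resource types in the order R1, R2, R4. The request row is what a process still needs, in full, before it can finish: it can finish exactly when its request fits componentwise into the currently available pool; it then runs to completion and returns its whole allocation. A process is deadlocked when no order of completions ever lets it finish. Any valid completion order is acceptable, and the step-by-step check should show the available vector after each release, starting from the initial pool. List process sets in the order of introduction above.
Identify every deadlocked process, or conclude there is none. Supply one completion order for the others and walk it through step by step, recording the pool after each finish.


Nothing here is deadlocked.
Key observation: starting with proc-G, each completion frees enough for the next — no one is permanently blocked.
The rest can finish in the order proc-G, proc-B, proc-E, proc-H, proc-F, proc-D, proc-A. Verifying each step:
  pool = (0, 2, 1)
  run proc-G (needs (0, 1, 0), free (0, 2, 1)); after release of (2, 2, 0) the pool is (2, 4, 1)
  run proc-B (needs (2, 1, 1), free (2, 4, 1)); after release of (3, 0, 1) the pool is (5, 4, 2)
  run proc-E (needs (1, 2, 2), free (5, 4, 2)); after release of (2, 1, 2) the pool is (7, 5, 4)
  run proc-H (needs (6, 3, 3), free (7, 5, 4)); after release of (0, 2, 2) the pool is (7, 7, 6)
  run proc-F (needs (6, 2, 2), free (7, 7, 6)); after release of (0, 3, 1) the pool is (7, 10, 7)
  run proc-D (needs (3, 5, 6), free (7, 10, 7)); after release of (1, 1, 1) the pool is (8, 11, 8)
  run proc-A (needs (2, 6, 6), free (8, 11, 8)); after release of (1, 2, 0) the pool is (9, 13, 8)


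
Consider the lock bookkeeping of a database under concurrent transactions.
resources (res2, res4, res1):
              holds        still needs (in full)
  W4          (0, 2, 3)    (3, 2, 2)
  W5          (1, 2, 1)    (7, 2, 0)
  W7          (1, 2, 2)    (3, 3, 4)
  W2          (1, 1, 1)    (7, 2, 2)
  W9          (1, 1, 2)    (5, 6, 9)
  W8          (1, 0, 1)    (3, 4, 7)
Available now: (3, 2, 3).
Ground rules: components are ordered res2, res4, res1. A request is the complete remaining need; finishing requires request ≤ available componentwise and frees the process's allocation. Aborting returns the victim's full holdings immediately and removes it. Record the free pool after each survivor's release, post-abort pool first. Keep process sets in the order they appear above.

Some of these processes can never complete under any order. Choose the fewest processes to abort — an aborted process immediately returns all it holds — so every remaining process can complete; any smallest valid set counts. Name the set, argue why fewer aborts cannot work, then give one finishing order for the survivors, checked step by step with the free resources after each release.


Abort W2.
Key observation: the deadlocked W5 becomes finishable only because W2 released (1, 1, 1); it completes at step 5 below.
Minimality: the empty abort set fails — the state is deadlocked as it stands.
Survivors finish in the order: W4, W7, W8, W9, W5. Step-by-step check (pool after the aborts first):
  pool = (4, 3, 4)
  W4: need (3, 2, 2) fits (4, 3, 4); releases (0, 2, 3), pool now (4, 5, 7)
  W7: need (3, 3, 4) fits (4, 5, 7); releases (1, 2, 2), pool now (5, 7, 9)
  W8: need (3, 4, 7) fits (5, 7, 9); releases (1, 0, 1), pool now (6, 7, 10)
  W9: need (5, 6, 9) fits (6, 7, 10); releases (1, 1, 2), pool now (7, 8, 12)
  W5: need (7, 2, 0) fits (7, 8, 12); releases (1, 2, 1), pool now (8, 10, 13)


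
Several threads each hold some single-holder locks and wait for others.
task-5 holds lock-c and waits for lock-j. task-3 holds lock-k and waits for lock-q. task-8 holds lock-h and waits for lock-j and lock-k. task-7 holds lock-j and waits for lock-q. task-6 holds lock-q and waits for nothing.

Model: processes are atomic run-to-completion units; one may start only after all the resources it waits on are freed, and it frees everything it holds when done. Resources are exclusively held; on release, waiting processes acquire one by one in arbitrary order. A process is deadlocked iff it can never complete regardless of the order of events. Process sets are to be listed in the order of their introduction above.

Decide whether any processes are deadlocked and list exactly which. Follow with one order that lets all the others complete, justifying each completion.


Nothing here is deadlocked.
Key observation: the waits form no ring: some process can always run, and its releases unblock the others one by one.
The rest can finish in the order task-6, task-3, task-7, task-5, task-8.
Walking it through:
  run task-6 (it waits on nothing); releases lock-q
  task-3 waits on lock-q — all released -> runs and releases lock-k
  task-7 waits on lock-q — all released -> runs and releases lock-j
  task-5 waits on lock-j — all released -> runs and releases lock-c
  task-8 waits on lock-j and lock-k — all released -> runs and releases lock-h


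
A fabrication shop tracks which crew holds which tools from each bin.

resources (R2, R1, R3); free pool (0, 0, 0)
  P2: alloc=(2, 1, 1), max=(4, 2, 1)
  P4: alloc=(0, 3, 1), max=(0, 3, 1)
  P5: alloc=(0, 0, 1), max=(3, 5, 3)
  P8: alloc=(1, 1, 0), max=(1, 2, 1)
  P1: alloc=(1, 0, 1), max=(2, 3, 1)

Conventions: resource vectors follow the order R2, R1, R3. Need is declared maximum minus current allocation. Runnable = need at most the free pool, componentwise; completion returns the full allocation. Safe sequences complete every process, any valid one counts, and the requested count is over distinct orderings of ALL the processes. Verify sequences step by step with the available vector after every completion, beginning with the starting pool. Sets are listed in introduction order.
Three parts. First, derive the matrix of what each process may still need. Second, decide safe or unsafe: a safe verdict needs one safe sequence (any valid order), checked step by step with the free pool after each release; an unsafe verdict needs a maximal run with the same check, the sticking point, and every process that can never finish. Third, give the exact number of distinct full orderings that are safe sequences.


(1) Remaining need (order R2, R1, R3):
  P2: (2, 1, 0)
  P4: (0, 0, 0)
  P5: (3, 5, 2)
  P8: (0, 1, 1)
  P1: (1, 3, 0)
(2) The state is SAFE; one workable sequence: P4, P8, P1, P2, P5.
Key observation: reading the order forward, P8 is the first process whose need (0, 1, 1) meets the free pool (0, 3, 1) exactly on a resource it requests.
Walking it through:
  pool = (0, 0, 0)
  run P4 (needs (0, 0, 0), free (0, 0, 0)); after release of (0, 3, 1) the pool is (0, 3, 1)
  run P8 (needs (0, 1, 1), free (0, 3, 1)); after release of (1, 1, 0) the pool is (1, 4, 1)
  run P1 (needs (1, 3, 0), free (1, 4, 1)); after release of (1, 0, 1) the pool is (2, 4, 2)
  run P2 (needs (2, 1, 0), free (2, 4, 2)); after release of (2, 1, 1) the pool is (4, 5, 3)
  run P5 (needs (3, 5, 2), free (4, 5, 3)); after release of (0, 0, 1) the pool is (4, 5, 4)
(3) Precisely 1 of the possible complete orderings is a safe sequence.


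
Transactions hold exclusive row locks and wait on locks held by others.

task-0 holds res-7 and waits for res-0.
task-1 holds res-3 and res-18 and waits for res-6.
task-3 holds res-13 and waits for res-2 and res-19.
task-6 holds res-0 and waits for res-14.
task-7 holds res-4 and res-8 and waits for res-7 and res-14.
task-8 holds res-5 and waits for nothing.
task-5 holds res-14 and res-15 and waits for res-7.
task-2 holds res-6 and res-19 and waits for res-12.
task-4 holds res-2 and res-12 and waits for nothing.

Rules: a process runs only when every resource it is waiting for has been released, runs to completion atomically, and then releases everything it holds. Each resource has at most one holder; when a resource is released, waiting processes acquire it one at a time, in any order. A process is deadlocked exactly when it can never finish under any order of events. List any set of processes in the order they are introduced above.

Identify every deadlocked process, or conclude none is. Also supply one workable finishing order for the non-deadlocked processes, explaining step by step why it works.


Deadlocked: task-0, task-6, task-7 and task-5.
Key observation: along task-0 -> task-6 -> task-5 -> task-0, each member waits on what the next one holds — a deadlock; task-7 waits into the deadlock from upstream.
The rest can finish in the order task-4, task-2, task-1, task-3, task-8.
Verifying each step:
  task-4 waits on nothing -> runs at once and releases res-2 and res-12
  task-2 waits on res-12 — all released -> runs and releases res-6 and res-19
  task-1 waits on res-6 — all released -> runs and releases res-3 and res-18
  task-3 waits on res-2 and res-19 — all released -> runs and releases res-13
  task-8 waits on nothing -> runs at once and releases res-5


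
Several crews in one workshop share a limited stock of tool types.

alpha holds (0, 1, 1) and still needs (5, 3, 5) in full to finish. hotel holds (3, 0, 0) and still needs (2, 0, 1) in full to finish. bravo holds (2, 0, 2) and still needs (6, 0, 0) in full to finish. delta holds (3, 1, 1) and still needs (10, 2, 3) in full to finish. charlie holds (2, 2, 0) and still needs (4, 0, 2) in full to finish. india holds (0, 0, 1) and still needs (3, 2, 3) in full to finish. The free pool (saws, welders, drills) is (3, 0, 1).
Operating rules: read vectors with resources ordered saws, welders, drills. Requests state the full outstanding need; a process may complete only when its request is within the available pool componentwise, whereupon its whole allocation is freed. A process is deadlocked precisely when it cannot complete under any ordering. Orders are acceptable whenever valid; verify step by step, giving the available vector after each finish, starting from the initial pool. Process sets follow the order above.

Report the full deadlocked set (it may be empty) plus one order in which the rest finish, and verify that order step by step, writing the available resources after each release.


No process is deadlocked.
Key observation: starting with hotel, each completion frees enough for the next — no one is permanently blocked.
A valid finishing order for the others: hotel, bravo, charlie, india, delta, alpha. Step-by-step check:
  pool = (3, 0, 1)
  hotel: need (2, 0, 1) fits (3, 0, 1); releases (3, 0, 0), pool now (6, 0, 1)
  bravo: need (6, 0, 0) fits (6, 0, 1); releases (2, 0, 2), pool now (8, 0, 3)
  charlie: need (4, 0, 2) fits (8, 0, 3); releases (2, 2, 0), pool now (10, 2, 3)
  india: need (3, 2, 3) fits (10, 2, 3); releases (0, 0, 1), pool now (10, 2, 4)
  delta: need (10, 2, 3) fits (10, 2, 4); releases (3, 1, 1), pool now (13, 3, 5)
  alpha: need (5, 3, 5) fits (13, 3, 5); releases (0, 1, 1), pool now (13, 4, 6)


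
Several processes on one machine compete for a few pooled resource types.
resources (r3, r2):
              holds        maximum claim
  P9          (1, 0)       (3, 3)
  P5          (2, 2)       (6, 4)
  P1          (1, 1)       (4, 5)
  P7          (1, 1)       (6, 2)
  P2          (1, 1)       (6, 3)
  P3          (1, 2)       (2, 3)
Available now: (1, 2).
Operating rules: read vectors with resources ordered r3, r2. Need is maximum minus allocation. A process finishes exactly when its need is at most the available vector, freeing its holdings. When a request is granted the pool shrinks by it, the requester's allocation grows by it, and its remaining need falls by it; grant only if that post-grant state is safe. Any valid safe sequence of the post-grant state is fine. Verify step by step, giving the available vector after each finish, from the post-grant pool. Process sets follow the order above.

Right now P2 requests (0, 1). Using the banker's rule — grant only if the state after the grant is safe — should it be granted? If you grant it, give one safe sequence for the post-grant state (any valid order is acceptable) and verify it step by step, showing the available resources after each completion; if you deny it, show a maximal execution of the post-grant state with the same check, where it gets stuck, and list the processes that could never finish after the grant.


DENY: after the grant no complete ordering would exist.
Key observation: after P3, P9 the pool peaks at (3, 3), and each blocked process is short somewhere: P5 on r3; P1 on r2; P7 on r3; P2 on r3.
On the post-grant state, P3, P9 is a maximal run — nothing extends it. Walking it through:
  pool = (1, 1)
  P3 needs (1, 1) <= (1, 1) -> finishes; pool += (1, 2) = (2, 3)
  P9 needs (2, 3) <= (2, 3) -> finishes; pool += (1, 0) = (3, 3)
  blocked: P5 wants (4, 2), pool (3, 3) — not enough r3
  blocked: P1 wants (3, 4), pool (3, 3) — not enough r2
  blocked: P7 wants (5, 1), pool (3, 3) — not enough r3
  blocked: P2 wants (5, 1), pool (3, 3) — not enough r3
Post-grant, the permanently blocked set is P5, P1, P7 and P2.


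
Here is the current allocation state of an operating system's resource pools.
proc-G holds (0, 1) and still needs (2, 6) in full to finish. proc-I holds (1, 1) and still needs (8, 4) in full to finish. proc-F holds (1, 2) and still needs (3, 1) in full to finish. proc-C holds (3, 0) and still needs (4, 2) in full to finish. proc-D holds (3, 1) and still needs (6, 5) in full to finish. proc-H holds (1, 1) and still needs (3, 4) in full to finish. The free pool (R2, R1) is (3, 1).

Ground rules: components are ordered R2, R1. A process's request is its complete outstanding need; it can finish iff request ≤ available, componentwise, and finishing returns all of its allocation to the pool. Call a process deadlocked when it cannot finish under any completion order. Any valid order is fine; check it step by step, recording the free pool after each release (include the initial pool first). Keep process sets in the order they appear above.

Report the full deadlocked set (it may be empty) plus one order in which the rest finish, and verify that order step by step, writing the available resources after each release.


Deadlocked: proc-G, proc-I, proc-D and proc-H.
Key observation: once proc-F, proc-C finish, the pool peaks at (7, 3) — and every remaining process still needs more R1 than that.
One completion order for the rest: proc-F, proc-C. Step-by-step check:
  pool = (3, 1)
  run proc-F (needs (3, 1), free (3, 1)); after release of (1, 2) the pool is (4, 3)
  run proc-C (needs (4, 2), free (4, 3)); after release of (3, 0) the pool is (7, 3)
None of the blocked processes ever fits:
  blocked: proc-G wants (2, 6), pool (7, 3) — not enough R1
  blocked: proc-I wants (8, 4), pool (7, 3) — not enough R2 and R1
  blocked: proc-D wants (6, 5), pool (7, 3) — not enough R1
  blocked: proc-H wants (3, 4), pool (7, 3) — not enough R1


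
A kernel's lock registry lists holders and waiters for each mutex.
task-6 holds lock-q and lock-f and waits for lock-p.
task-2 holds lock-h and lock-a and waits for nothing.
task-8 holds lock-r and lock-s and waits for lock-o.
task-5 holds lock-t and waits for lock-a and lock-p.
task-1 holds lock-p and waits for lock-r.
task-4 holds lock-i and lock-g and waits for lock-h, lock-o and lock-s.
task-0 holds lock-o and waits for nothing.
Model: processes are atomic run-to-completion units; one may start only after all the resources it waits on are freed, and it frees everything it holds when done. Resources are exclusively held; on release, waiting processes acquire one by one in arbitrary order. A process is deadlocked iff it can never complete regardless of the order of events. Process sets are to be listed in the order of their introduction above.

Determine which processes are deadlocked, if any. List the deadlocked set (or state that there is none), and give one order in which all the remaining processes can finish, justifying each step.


The deadlocked set is empty.
Key observation: every chain of waits terminates; starting from the processes that wait on nothing, all the rest unlock in turn.
A valid finishing order for the others: task-0, task-8, task-1, task-2, task-4, task-5, task-6.
Step-by-step check:
  run task-0 (it waits on nothing); releases lock-o
  task-8 waits on lock-o — all released -> runs and releases lock-r and lock-s
  task-1 waits on lock-r — all released -> runs and releases lock-p
  run task-2 (it waits on nothing); releases lock-h and lock-a
  task-4 waits on lock-h, lock-o and lock-s — all released -> runs and releases lock-i and lock-g
  task-5 waits on lock-a and lock-p — all released -> runs and releases lock-t
  task-6 waits on lock-p — all released -> runs and releases lock-q and lock-f


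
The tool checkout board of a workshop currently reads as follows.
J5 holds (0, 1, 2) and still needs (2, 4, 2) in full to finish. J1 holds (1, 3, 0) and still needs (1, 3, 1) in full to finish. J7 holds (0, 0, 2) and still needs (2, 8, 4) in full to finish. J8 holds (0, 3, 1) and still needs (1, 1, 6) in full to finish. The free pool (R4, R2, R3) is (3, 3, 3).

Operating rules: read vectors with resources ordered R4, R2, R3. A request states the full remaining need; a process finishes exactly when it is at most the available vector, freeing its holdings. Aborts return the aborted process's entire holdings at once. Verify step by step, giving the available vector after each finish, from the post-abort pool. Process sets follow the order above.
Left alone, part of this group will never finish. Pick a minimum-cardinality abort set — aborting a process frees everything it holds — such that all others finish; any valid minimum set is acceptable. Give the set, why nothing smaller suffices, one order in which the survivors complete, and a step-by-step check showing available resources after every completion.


Abort J7.
Key observation: aborting J7 returns (0, 0, 2), and J8 — hopeless before — runs at step 3 with the returned capacity in the pool.
Minimality: the empty abort set fails — the state is deadlocked as it stands.
Survivors finish in the order: J1, J5, J8. Check, step by step (pool after the aborts first):
  pool = (3, 3, 5)
  J1 needs (1, 3, 1) <= (3, 3, 5) -> finishes; pool += (1, 3, 0) = (4, 6, 5)
  J5 needs (2, 4, 2) <= (4, 6, 5) -> finishes; pool += (0, 1, 2) = (4, 7, 7)
  J8 needs (1, 1, 6) <= (4, 7, 7) -> finishes; pool += (0, 3, 1) = (4, 10, 8)


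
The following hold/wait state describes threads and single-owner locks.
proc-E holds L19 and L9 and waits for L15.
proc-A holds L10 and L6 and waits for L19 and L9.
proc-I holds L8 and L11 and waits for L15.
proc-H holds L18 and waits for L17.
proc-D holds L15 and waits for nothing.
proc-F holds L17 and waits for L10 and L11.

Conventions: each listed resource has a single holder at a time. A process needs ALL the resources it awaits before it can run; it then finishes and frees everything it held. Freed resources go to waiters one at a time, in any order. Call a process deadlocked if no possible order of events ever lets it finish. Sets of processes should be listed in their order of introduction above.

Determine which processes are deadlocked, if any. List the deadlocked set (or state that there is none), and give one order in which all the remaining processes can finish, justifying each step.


No process is deadlocked.
Key observation: all waits point, directly or indirectly, at processes that can finish, so nothing is permanently blocked.
One completion order for the rest: proc-D, proc-E, proc-I, proc-A, proc-F, proc-H.
Walking it through:
  run proc-D (it waits on nothing); releases L15
  proc-E: everything it awaited (L15) is free; runs, freeing L19 and L9
  proc-I: everything it awaited (L15) is free; runs, freeing L8 and L11
  proc-A: everything it awaited (L19 and L9) is free; runs, freeing L10 and L6
  proc-F: everything it awaited (L10 and L11) is free; runs, freeing L17
  proc-H: everything it awaited (L17) is free; runs, freeing L18


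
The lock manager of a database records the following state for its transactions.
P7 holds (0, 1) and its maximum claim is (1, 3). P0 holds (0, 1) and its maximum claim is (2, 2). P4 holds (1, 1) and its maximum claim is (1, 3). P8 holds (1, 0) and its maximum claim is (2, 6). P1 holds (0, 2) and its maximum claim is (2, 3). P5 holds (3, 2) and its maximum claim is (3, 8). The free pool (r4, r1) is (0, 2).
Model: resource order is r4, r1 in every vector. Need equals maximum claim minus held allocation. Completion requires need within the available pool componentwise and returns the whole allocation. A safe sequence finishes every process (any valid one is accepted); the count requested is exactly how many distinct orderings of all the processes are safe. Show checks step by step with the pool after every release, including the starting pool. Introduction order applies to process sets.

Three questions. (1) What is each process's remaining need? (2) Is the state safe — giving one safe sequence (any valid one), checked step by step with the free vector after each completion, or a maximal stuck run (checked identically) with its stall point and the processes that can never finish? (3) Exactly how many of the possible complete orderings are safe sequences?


(1) Need matrix, components ordered r4, r1:
  P7: (1, 2)
  P0: (2, 1)
  P4: (0, 2)
  P8: (1, 6)
  P1: (2, 1)
  P5: (0, 6)
(2) UNSAFE.
Key observation: after P4, P7 the pool peaks at (1, 4), and each blocked process is short somewhere: P0 on r4; P8 on r1; P1 on r4; P5 on r1.
The run P4, P7 cannot be extended any further. Walking it through:
  pool = (0, 2)
  P4: need (0, 2) fits (0, 2); releases (1, 1), pool now (1, 3)
  P7: need (1, 2) fits (1, 3); releases (0, 1), pool now (1, 4)
  blocked: P0 wants (2, 1), pool (1, 4) — not enough r4
  blocked: P8 wants (1, 6), pool (1, 4) — not enough r1
  blocked: P1 wants (2, 1), pool (1, 4) — not enough r4
  blocked: P5 wants (0, 6), pool (1, 4) — not enough r1
Permanently blocked: P0, P8, P1 and P5.
(3) Precisely 0 of the possible complete orderings are safe sequences.


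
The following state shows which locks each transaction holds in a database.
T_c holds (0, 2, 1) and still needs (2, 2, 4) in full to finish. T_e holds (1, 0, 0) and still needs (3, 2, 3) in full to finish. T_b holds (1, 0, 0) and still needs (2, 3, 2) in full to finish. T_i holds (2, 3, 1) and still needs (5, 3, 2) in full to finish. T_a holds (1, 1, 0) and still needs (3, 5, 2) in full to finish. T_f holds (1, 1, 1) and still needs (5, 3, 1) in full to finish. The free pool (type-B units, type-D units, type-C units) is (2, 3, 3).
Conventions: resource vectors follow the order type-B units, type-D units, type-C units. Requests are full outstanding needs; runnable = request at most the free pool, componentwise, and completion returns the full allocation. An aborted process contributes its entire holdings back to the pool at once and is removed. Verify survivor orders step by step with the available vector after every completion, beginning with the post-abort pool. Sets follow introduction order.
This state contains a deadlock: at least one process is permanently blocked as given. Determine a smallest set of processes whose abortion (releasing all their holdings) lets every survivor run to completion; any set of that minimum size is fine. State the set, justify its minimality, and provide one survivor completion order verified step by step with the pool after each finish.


Abort T_a.
Key observation: T_i was stuck for good until T_a gave back (1, 1, 0); in the order shown it finishes at step 3.
Why nothing smaller works: aborting no one leaves the state deadlocked as given.
Survivors finish in the order: T_b, T_e, T_i, T_f, T_c. Walking it through (pool after the aborts first):
  pool = (3, 4, 3)
  T_b needs (2, 3, 2) <= (3, 4, 3) -> finishes; pool += (1, 0, 0) = (4, 4, 3)
  T_e needs (3, 2, 3) <= (4, 4, 3) -> finishes; pool += (1, 0, 0) = (5, 4, 3)
  T_i needs (5, 3, 2) <= (5, 4, 3) -> finishes; pool += (2, 3, 1) = (7, 7, 4)
  T_f needs (5, 3, 1) <= (7, 7, 4) -> finishes; pool += (1, 1, 1) = (8, 8, 5)
  T_c needs (2, 2, 4) <= (8, 8, 5) -> finishes; pool += (0, 2, 1) = (8, 10, 6)
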